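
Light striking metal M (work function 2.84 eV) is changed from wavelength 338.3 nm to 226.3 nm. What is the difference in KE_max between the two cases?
1.8138 eV

Using Einstein's equation: KE_max = hc/λ - φ

For λ₁ = 338.3 nm:
KE₁ = hc/λ₁ - φ = 3.6649 - 2.84 = 0.8249 eV

For λ₂ = 226.3 nm:
KE₂ = hc/λ₂ - φ = 5.4788 - 2.84 = 2.6388 eV

Change in KE:
ΔKE = KE₂ - KE₁ = 2.6388 - 0.8249 = 1.8138 eV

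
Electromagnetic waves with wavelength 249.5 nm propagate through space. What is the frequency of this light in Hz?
1.2016e+15 Hz

Using the wave equation: c = fλ

Solving for frequency:
f = c/λ = (3×10⁸ m/s) / (249.5×10⁻⁹ m)
f = 1.2016e+15 Hz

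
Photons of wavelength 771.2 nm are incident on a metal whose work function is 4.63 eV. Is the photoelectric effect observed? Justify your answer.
No

For photoemission, the photon energy must exceed the work function.

Photon energy: E = hc/λ = 1.6077 eV
Work function: φ = 4.63 eV

Since E_photon (1.6077 eV) < φ (4.63 eV), photoemission will NOT occur.
The threshold wavelength is λ₀ = hc/φ = 267.8 nm.
Since 771.2 nm > 267.8 nm, the photons lack sufficient energy.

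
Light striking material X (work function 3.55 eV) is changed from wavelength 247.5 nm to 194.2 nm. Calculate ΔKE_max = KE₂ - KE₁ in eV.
1.3749 eV

Using Einstein's equation: KE_max = hc/λ - φ

For λ₁ = 247.5 nm:
KE₁ = hc/λ₁ - φ = 5.0095 - 3.55 = 1.4595 eV

For λ₂ = 194.2 nm:
KE₂ = hc/λ₂ - φ = 6.3844 - 3.55 = 2.8344 eV

Change in KE:
ΔKE = KE₂ - KE₁ = 2.8344 - 1.4595 = 1.3749 eV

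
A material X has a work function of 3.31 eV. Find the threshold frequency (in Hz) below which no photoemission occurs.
8.0035e+14 Hz

The threshold frequency is when the photon energy equals the work function:
hf₀ = φ

Solving for f₀:
f₀ = φ/h = (3.31 eV × 1.602×10⁻¹⁹ J/eV) / (6.626×10⁻³⁴ J·s)
f₀ = 8.0035e+14 Hz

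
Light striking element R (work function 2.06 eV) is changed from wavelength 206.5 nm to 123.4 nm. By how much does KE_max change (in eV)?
4.0433 eV

Using Einstein's equation: KE_max = hc/λ - φ

For λ₁ = 206.5 nm:
KE₁ = hc/λ₁ - φ = 6.0041 - 2.06 = 3.9441 eV

For λ₂ = 123.4 nm:
KE₂ = hc/λ₂ - φ = 10.0473 - 2.06 = 7.9873 eV

Change in KE:
ΔKE = KE₂ - KE₁ = 7.9873 - 3.9441 = 4.0433 eV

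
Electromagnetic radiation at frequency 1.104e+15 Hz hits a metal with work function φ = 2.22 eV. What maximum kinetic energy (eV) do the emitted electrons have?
2.3458 eV

Using Einstein's photoelectric equation: KE_max = hf - φ

First, calculate the photon energy:
E_photon = hf = (6.626×10⁻³⁴ J·s)(1.104e+15 Hz)
E_photon = 4.5658 eV

Then, the maximum kinetic energy:
KE_max = E_photon - φ = 4.5658 eV - 2.22 eV = 2.3458 eV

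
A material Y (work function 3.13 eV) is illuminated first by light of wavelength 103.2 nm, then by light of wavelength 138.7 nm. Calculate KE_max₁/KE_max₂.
1.5293

Using Einstein's equation: KE_max = hc/λ - φ

For λ₁ = 103.2 nm:
E₁ = hc/λ₁ = 12.0140 eV
KE₁ = E₁ - φ = 12.0140 - 3.13 = 8.8840 eV

For λ₂ = 138.7 nm:
E₂ = hc/λ₂ = 8.9390 eV
KE₂ = E₂ - φ = 8.9390 - 3.13 = 5.8090 eV

Ratio: KE₁/KE₂ = 8.8840/5.8090 = 1.5293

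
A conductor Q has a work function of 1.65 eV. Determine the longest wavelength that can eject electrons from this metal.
751.42 nm

The threshold wavelength is when the photon energy equals the work function:
hc/λ₀ = φ

Solving for λ₀:
λ₀ = hc/φ = (6.626×10⁻³⁴ J·s)(3×10⁸ m/s) / (1.65 eV × 1.602×10⁻¹⁹ J/eV)
λ₀ = 751.42 nm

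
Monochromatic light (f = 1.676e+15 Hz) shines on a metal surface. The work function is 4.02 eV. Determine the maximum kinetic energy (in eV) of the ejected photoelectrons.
2.9114 eV

Using Einstein's photoelectric equation: KE_max = hf - φ

First, calculate the photon energy:
E_photon = hf = (6.626×10⁻³⁴ J·s)(1.676e+15 Hz)
E_photon = 6.9314 eV

Then, the maximum kinetic energy:
KE_max = E_photon - φ = 6.9314 eV - 4.02 eV = 2.9114 eV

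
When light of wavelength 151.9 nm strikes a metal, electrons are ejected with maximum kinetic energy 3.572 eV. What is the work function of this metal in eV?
4.59 eV

From Einstein's photoelectric equation: KE_max = hf - φ = hc/λ - φ

Rearranging for φ:
φ = hc/λ - KE_max

Calculate photon energy:
E_photon = hc/λ = 8.1622 eV

Therefore:
φ = 8.1622 - 3.572 = 4.59 eV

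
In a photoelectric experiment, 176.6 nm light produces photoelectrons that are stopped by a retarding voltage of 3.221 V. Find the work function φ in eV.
3.80 eV

The stopping potential gives the maximum kinetic energy: KE_max = eV_s = 3.221 eV

From Einstein's photoelectric equation: KE_max = hc/λ - φ
Rearranging: φ = hc/λ - KE_max

Calculate photon energy:
E_photon = hc/λ = (6.626×10⁻³⁴ J·s)(3×10⁸ m/s) / (176.6×10⁻⁹ m) = 7.0206 eV

Therefore:
φ = 7.0206 - 3.221 = 3.80 eV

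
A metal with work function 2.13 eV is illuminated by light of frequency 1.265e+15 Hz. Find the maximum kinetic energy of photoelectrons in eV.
3.1016 eV

Using Einstein's photoelectric equation: KE_max = hf - φ

First, calculate the photon energy:
E_photon = hf = (6.626×10⁻³⁴ J·s)(1.265e+15 Hz)
E_photon = 5.2316 eV

Then, the maximum kinetic energy:
KE_max = E_photon - φ = 5.2316 eV - 2.13 eV = 3.1016 eV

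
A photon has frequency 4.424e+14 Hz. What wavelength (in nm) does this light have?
677.65 nm

Using the wave equation: c = fλ

Solving for wavelength:
λ = c/f = (3×10⁸ m/s) / (4.424e+14 Hz)
λ = 677.65 nm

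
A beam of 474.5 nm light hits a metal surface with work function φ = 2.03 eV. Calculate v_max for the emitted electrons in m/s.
4.5283e+05 m/s

First, find the maximum kinetic energy:
E_photon = hc/λ = 2.6129 eV
KE_max = E_photon - φ = 2.6129 - 2.03 = 0.5829 eV

Convert to Joules: KE_max = 0.5829 × 1.602×10⁻¹⁹ J = 9.3398e-20 J

Then use KE = ½mv² to find velocity:
v = √(2·KE/m) = √(2 × 9.3398e-20 J / 9.109e-31 kg)
v = 4.5283e+05 m/s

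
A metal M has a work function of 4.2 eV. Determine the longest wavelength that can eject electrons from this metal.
295.20 nm

The threshold wavelength is when the photon energy equals the work function:
hc/λ₀ = φ

Solving for λ₀:
λ₀ = hc/φ = (6.626×10⁻³⁴ J·s)(3×10⁸ m/s) / (4.2 eV × 1.602×10⁻¹⁹ J/eV)
λ₀ = 295.20 nm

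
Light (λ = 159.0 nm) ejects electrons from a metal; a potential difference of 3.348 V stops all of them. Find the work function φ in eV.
4.45 eV

The stopping potential gives the maximum kinetic energy: KE_max = eV_s = 3.348 eV

From Einstein's photoelectric equation: KE_max = hc/λ - φ
Rearranging: φ = hc/λ - KE_max

Calculate photon energy:
E_photon = hc/λ = (6.626×10⁻³⁴ J·s)(3×10⁸ m/s) / (159.0×10⁻⁹ m) = 7.7977 eV

Therefore:
φ = 7.7977 - 3.348 = 4.45 eV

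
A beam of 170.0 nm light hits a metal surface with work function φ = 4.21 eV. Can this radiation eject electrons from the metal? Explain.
Yes

For photoemission, the photon energy must exceed the work function.

Photon energy: E = hc/λ = 7.2932 eV
Work function: φ = 4.21 eV

Since E_photon (7.2932 eV) > φ (4.21 eV), photoemission WILL occur.
The threshold wavelength is λ₀ = hc/φ = 294.5 nm.
Since 170.0 nm < 294.5 nm, the light has sufficient energy.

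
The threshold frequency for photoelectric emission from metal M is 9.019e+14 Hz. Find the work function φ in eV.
3.73 eV

At the threshold frequency, photon energy equals work function:
φ = hf₀

Calculating:
φ = (6.626×10⁻³⁴ J·s)(9.019e+14 Hz)
φ = 3.73 eV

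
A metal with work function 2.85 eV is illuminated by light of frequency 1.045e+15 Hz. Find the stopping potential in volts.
1.4718 V

The stopping potential V_s satisfies: eV_s = KE_max

First, find KE_max using Einstein's equation:
E_photon = hf = (6.626×10⁻³⁴ J·s)(1.045e+15 Hz) = 4.3218 eV
KE_max = E_photon - φ = 4.3218 - 2.85 = 1.4718 eV

Since eV_s = KE_max:
V_s = KE_max/e = 1.4718 V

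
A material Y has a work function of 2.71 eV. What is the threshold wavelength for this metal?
457.51 nm

The threshold wavelength is when the photon energy equals the work function:
hc/λ₀ = φ

Solving for λ₀:
λ₀ = hc/φ = (6.626×10⁻³⁴ J·s)(3×10⁸ m/s) / (2.71 eV × 1.602×10⁻¹⁹ J/eV)
λ₀ = 457.51 nm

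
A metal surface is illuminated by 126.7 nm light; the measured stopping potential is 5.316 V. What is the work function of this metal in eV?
4.47 eV

The stopping potential gives the maximum kinetic energy: KE_max = eV_s = 5.316 eV

From Einstein's photoelectric equation: KE_max = hc/λ - φ
Rearranging: φ = hc/λ - KE_max

Calculate photon energy:
E_photon = hc/λ = (6.626×10⁻³⁴ J·s)(3×10⁸ m/s) / (126.7×10⁻⁹ m) = 9.7857 eV

Therefore:
φ = 9.7857 - 5.316 = 4.47 eV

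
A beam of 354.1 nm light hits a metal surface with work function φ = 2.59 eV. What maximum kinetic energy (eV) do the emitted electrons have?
0.9114 eV

Using Einstein's photoelectric equation: KE_max = hf - φ = hc/λ - φ

First, calculate the photon energy:
E_photon = hc/λ = (6.626×10⁻³⁴ J·s)(3×10⁸ m/s) / (354.1×10⁻⁹ m)
E_photon = 3.5014 eV

Then, the maximum kinetic energy:
KE_max = E_photon - φ = 3.5014 eV - 2.59 eV = 0.9114 eV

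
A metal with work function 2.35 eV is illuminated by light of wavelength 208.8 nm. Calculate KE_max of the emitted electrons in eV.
3.5879 eV

Using Einstein's photoelectric equation: KE_max = hf - φ = hc/λ - φ

First, calculate the photon energy:
E_photon = hc/λ = (6.626×10⁻³⁴ J·s)(3×10⁸ m/s) / (208.8×10⁻⁹ m)
E_photon = 5.9379 eV

Then, the maximum kinetic energy:
KE_max = E_photon - φ = 5.9379 eV - 2.35 eV = 3.5879 eV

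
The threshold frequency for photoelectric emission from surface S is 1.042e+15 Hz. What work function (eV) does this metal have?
4.31 eV

At the threshold frequency, photon energy equals work function:
φ = hf₀

Calculating:
φ = (6.626×10⁻³⁴ J·s)(1.042e+15 Hz)
φ = 4.31 eV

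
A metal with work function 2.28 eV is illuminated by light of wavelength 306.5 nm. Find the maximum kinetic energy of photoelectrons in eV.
1.7652 eV

Using Einstein's photoelectric equation: KE_max = hf - φ = hc/λ - φ

First, calculate the photon energy:
E_photon = hc/λ = (6.626×10⁻³⁴ J·s)(3×10⁸ m/s) / (306.5×10⁻⁹ m)
E_photon = 4.0452 eV

Then, the maximum kinetic energy:
KE_max = E_photon - φ = 4.0452 eV - 2.28 eV = 1.7652 eV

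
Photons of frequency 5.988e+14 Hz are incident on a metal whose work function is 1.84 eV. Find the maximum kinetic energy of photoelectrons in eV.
0.6364 eV

Using Einstein's photoelectric equation: KE_max = hf - φ

First, calculate the photon energy:
E_photon = hf = (6.626×10⁻³⁴ J·s)(5.988e+14 Hz)
E_photon = 2.4764 eV

Then, the maximum kinetic energy:
KE_max = E_photon - φ = 2.4764 eV - 1.84 eV = 0.6364 eV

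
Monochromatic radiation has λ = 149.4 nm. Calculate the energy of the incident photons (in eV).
8.2988 eV

Using E = hf = hc/λ:

E = hc/λ = (6.626×10⁻³⁴ J·s)(3×10⁸ m/s) / (149.4×10⁻⁹ m)
E = 8.2988 eV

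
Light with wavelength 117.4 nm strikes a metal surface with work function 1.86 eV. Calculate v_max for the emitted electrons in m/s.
1.7495e+06 m/s

First, find the maximum kinetic energy:
E_photon = hc/λ = 10.5608 eV
KE_max = E_photon - φ = 10.5608 - 1.86 = 8.7008 eV

Convert to Joules: KE_max = 8.7008 × 1.602×10⁻¹⁹ J = 1.3940e-18 J

Then use KE = ½mv² to find velocity:
v = √(2·KE/m) = √(2 × 1.3940e-18 J / 9.109e-31 kg)
v = 1.7495e+06 m/s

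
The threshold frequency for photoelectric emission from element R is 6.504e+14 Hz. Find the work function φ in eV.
2.69 eV

At the threshold frequency, photon energy equals work function:
φ = hf₀

Calculating:
φ = (6.626×10⁻³⁴ J·s)(6.504e+14 Hz)
φ = 2.69 eV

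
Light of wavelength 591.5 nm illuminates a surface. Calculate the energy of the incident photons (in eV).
2.0961 eV

Using E = hf = hc/λ:

E = hc/λ = (6.626×10⁻³⁴ J·s)(3×10⁸ m/s) / (591.5×10⁻⁹ m)
E = 2.0961 eV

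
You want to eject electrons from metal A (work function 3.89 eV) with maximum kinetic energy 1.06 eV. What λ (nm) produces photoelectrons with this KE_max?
250.47 nm

From Einstein's equation: KE_max = hc/λ - φ

Rearranging for λ:
hc/λ = KE_max + φ
λ = hc/(KE_max + φ)

Required photon energy:
E_photon = KE_max + φ = 1.06 + 3.89 = 4.95 eV

Required wavelength:
λ = hc/E_photon = (6.626×10⁻³⁴)(3×10⁸) / (4.95 × 1.602×10⁻¹⁹)
λ = 250.47 nm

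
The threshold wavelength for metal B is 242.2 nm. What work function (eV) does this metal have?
5.12 eV

At the threshold wavelength, photon energy equals work function:
φ = hc/λ₀

Calculating:
φ = (6.626×10⁻³⁴ J·s)(3×10⁸ m/s) / (242.2×10⁻⁹ m)
φ = 5.12 eV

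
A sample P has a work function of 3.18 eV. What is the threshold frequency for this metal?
7.6892e+14 Hz

The threshold frequency is when the photon energy equals the work function:
hf₀ = φ

Solving for f₀:
f₀ = φ/h = (3.18 eV × 1.602×10⁻¹⁹ J/eV) / (6.626×10⁻³⁴ J·s)
f₀ = 7.6892e+14 Hz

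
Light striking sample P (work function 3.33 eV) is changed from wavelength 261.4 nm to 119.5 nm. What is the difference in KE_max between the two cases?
5.6322 eV

Using Einstein's equation: KE_max = hc/λ - φ

For λ₁ = 261.4 nm:
KE₁ = hc/λ₁ - φ = 4.7431 - 3.33 = 1.4131 eV

For λ₂ = 119.5 nm:
KE₂ = hc/λ₂ - φ = 10.3752 - 3.33 = 7.0452 eV

Change in KE:
ΔKE = KE₂ - KE₁ = 7.0452 - 1.4131 = 5.6322 eV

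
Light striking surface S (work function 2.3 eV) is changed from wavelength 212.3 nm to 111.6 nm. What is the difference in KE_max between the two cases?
5.2696 eV

Using Einstein's equation: KE_max = hc/λ - φ

For λ₁ = 212.3 nm:
KE₁ = hc/λ₁ - φ = 5.8400 - 2.3 = 3.5400 eV

For λ₂ = 111.6 nm:
KE₂ = hc/λ₂ - φ = 11.1097 - 2.3 = 8.8097 eV

Change in KE:
ΔKE = KE₂ - KE₁ = 8.8097 - 3.5400 = 5.2696 eV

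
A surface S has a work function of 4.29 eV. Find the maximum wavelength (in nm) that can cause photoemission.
289.01 nm

The threshold wavelength is when the photon energy equals the work function:
hc/λ₀ = φ

Solving for λ₀:
λ₀ = hc/φ = (6.626×10⁻³⁴ J·s)(3×10⁸ m/s) / (4.29 eV × 1.602×10⁻¹⁹ J/eV)
λ₀ = 289.01 nm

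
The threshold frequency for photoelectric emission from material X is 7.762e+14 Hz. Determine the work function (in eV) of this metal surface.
3.21 eV

At the threshold frequency, photon energy equals work function:
φ = hf₀

Calculating:
φ = (6.626×10⁻³⁴ J·s)(7.762e+14 Hz)
φ = 3.21 eV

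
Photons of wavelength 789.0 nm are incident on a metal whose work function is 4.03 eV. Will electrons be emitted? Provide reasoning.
No

For photoemission, the photon energy must exceed the work function.

Photon energy: E = hc/λ = 1.5714 eV
Work function: φ = 4.03 eV

Since E_photon (1.5714 eV) < φ (4.03 eV), photoemission will NOT occur.
The threshold wavelength is λ₀ = hc/φ = 307.7 nm.
Since 789.0 nm > 307.7 nm, the photons lack sufficient energy.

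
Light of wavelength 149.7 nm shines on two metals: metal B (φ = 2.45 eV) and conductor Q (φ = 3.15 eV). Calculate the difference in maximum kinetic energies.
0.7000 eV

Using KE_max = hc/λ - φ for each metal:

Photon energy: E = hc/λ = 8.2822 eV

For metal B (φ₁ = 2.45 eV):
KE₁ = E - φ₁ = 8.2822 - 2.45 = 5.8322 eV

For conductor Q (φ₂ = 3.15 eV):
KE₂ = E - φ₂ = 8.2822 - 3.15 = 5.1322 eV

Difference:
ΔKE = KE₁ - KE₂ = 5.8322 - 5.1322 = 0.7000 eV

Note: The difference equals the difference in work functions: 3.15 - 2.45 = 0.70 eV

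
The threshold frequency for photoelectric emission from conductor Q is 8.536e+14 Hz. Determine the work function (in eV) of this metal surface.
3.53 eV

At the threshold frequency, photon energy equals work function:
φ = hf₀

Calculating:
φ = (6.626×10⁻³⁴ J·s)(8.536e+14 Hz)
φ = 3.53 eV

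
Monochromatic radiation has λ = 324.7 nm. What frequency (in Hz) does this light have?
9.2329e+14 Hz

Using the wave equation: c = fλ

Solving for frequency:
f = c/λ = (3×10⁸ m/s) / (324.7×10⁻⁹ m)
f = 9.2329e+14 Hz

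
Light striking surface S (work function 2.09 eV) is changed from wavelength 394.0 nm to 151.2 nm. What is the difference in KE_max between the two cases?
5.0532 eV

Using Einstein's equation: KE_max = hc/λ - φ

For λ₁ = 394.0 nm:
KE₁ = hc/λ₁ - φ = 3.1468 - 2.09 = 1.0568 eV

For λ₂ = 151.2 nm:
KE₂ = hc/λ₂ - φ = 8.2000 - 2.09 = 6.1100 eV

Change in KE:
ΔKE = KE₂ - KE₁ = 6.1100 - 1.0568 = 5.0532 eV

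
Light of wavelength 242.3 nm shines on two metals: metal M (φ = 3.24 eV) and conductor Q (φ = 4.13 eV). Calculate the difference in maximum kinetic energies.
0.8900 eV

Using KE_max = hc/λ - φ for each metal:

Photon energy: E = hc/λ = 5.1170 eV

For metal M (φ₁ = 3.24 eV):
KE₁ = E - φ₁ = 5.1170 - 3.24 = 1.8770 eV

For conductor Q (φ₂ = 4.13 eV):
KE₂ = E - φ₂ = 5.1170 - 4.13 = 0.9870 eV

Difference:
ΔKE = KE₁ - KE₂ = 1.8770 - 0.9870 = 0.8900 eV

Note: The difference equals the difference in work functions: 4.13 - 3.24 = 0.89 eV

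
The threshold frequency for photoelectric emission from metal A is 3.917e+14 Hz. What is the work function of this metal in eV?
1.62 eV

At the threshold frequency, photon energy equals work function:
φ = hf₀

Calculating:
φ = (6.626×10⁻³⁴ J·s)(3.917e+14 Hz)
φ = 1.62 eV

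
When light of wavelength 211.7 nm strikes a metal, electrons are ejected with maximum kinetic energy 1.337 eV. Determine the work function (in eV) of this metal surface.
4.52 eV

From Einstein's photoelectric equation: KE_max = hf - φ = hc/λ - φ

Rearranging for φ:
φ = hc/λ - KE_max

Calculate photon energy:
E_photon = hc/λ = 5.8566 eV

Therefore:
φ = 5.8566 - 1.337 = 4.52 eV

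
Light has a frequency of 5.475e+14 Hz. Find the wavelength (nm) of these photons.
547.57 nm

Using the wave equation: c = fλ

Solving for wavelength:
λ = c/f = (3×10⁸ m/s) / (5.475e+14 Hz)
λ = 547.57 nm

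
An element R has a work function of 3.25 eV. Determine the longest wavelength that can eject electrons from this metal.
381.49 nm

The threshold wavelength is when the photon energy equals the work function:
hc/λ₀ = φ

Solving for λ₀:
λ₀ = hc/φ = (6.626×10⁻³⁴ J·s)(3×10⁸ m/s) / (3.25 eV × 1.602×10⁻¹⁹ J/eV)
λ₀ = 381.49 nm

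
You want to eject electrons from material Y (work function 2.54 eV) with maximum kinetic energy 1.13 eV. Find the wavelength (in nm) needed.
337.83 nm

From Einstein's equation: KE_max = hc/λ - φ

Rearranging for λ:
hc/λ = KE_max + φ
λ = hc/(KE_max + φ)

Required photon energy:
E_photon = KE_max + φ = 1.13 + 2.54 = 3.67 eV

Required wavelength:
λ = hc/E_photon = (6.626×10⁻³⁴)(3×10⁸) / (3.67 × 1.602×10⁻¹⁹)
λ = 337.83 nm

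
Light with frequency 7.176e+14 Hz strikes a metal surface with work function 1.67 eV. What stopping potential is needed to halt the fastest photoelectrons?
1.2978 V

The stopping potential V_s satisfies: eV_s = KE_max

First, find KE_max using Einstein's equation:
E_photon = hf = (6.626×10⁻³⁴ J·s)(7.176e+14 Hz) = 2.9678 eV
KE_max = E_photon - φ = 2.9678 - 1.67 = 1.2978 eV

Since eV_s = KE_max:
V_s = KE_max/e = 1.2978 V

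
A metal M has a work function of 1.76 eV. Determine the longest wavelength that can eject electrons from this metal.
704.46 nm

The threshold wavelength is when the photon energy equals the work function:
hc/λ₀ = φ

Solving for λ₀:
λ₀ = hc/φ = (6.626×10⁻³⁴ J·s)(3×10⁸ m/s) / (1.76 eV × 1.602×10⁻¹⁹ J/eV)
λ₀ = 704.46 nm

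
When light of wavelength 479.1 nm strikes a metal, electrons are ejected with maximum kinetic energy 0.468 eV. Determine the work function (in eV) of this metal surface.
2.12 eV

From Einstein's photoelectric equation: KE_max = hf - φ = hc/λ - φ

Rearranging for φ:
φ = hc/λ - KE_max

Calculate photon energy:
E_photon = hc/λ = 2.5879 eV

Therefore:
φ = 2.5879 - 0.468 = 2.12 eV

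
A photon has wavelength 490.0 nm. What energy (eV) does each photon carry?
2.5303 eV

Using E = hf = hc/λ:

E = hc/λ = (6.626×10⁻³⁴ J·s)(3×10⁸ m/s) / (490.0×10⁻⁹ m)
E = 2.5303 eV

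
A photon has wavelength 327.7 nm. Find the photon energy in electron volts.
3.7835 eV

Using E = hf = hc/λ:

E = hc/λ = (6.626×10⁻³⁴ J·s)(3×10⁸ m/s) / (327.7×10⁻⁹ m)
E = 3.7835 eV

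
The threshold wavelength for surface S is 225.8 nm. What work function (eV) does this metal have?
5.49 eV

At the threshold wavelength, photon energy equals work function:
φ = hc/λ₀

Calculating:
φ = (6.626×10⁻³⁴ J·s)(3×10⁸ m/s) / (225.8×10⁻⁹ m)
φ = 5.49 eV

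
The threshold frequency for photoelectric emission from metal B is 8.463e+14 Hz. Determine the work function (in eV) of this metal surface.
3.50 eV

At the threshold frequency, photon energy equals work function:
φ = hf₀

Calculating:
φ = (6.626×10⁻³⁴ J·s)(8.463e+14 Hz)
φ = 3.50 eV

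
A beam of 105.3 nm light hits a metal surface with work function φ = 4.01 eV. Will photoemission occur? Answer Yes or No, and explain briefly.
Yes

For photoemission, the photon energy must exceed the work function.

Photon energy: E = hc/λ = 11.7744 eV
Work function: φ = 4.01 eV

Since E_photon (11.7744 eV) > φ (4.01 eV), photoemission WILL occur.
The threshold wavelength is λ₀ = hc/φ = 309.2 nm.
Since 105.3 nm < 309.2 nm, the light has sufficient energy.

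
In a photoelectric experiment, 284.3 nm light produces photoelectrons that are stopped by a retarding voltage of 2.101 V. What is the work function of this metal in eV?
2.26 eV

The stopping potential gives the maximum kinetic energy: KE_max = eV_s = 2.101 eV

From Einstein's photoelectric equation: KE_max = hc/λ - φ
Rearranging: φ = hc/λ - KE_max

Calculate photon energy:
E_photon = hc/λ = (6.626×10⁻³⁴ J·s)(3×10⁸ m/s) / (284.3×10⁻⁹ m) = 4.3610 eV

Therefore:
φ = 4.3610 - 2.101 = 2.26 eV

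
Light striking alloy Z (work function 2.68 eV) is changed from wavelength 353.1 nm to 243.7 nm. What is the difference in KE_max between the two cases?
1.5763 eV

Using Einstein's equation: KE_max = hc/λ - φ

For λ₁ = 353.1 nm:
KE₁ = hc/λ₁ - φ = 3.5113 - 2.68 = 0.8313 eV

For λ₂ = 243.7 nm:
KE₂ = hc/λ₂ - φ = 5.0876 - 2.68 = 2.4076 eV

Change in KE:
ΔKE = KE₂ - KE₁ = 2.4076 - 0.8313 = 1.5763 eV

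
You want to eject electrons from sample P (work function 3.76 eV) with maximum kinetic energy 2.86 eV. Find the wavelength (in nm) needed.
187.29 nm

From Einstein's equation: KE_max = hc/λ - φ

Rearranging for λ:
hc/λ = KE_max + φ
λ = hc/(KE_max + φ)

Required photon energy:
E_photon = KE_max + φ = 2.86 + 3.76 = 6.62 eV

Required wavelength:
λ = hc/E_photon = (6.626×10⁻³⁴)(3×10⁸) / (6.62 × 1.602×10⁻¹⁹)
λ = 187.29 nm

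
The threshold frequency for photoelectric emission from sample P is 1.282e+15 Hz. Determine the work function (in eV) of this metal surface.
5.30 eV

At the threshold frequency, photon energy equals work function:
φ = hf₀

Calculating:
φ = (6.626×10⁻³⁴ J·s)(1.282e+15 Hz)
φ = 5.30 eV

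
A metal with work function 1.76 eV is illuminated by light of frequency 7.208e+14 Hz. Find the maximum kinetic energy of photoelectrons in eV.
1.2210 eV

Using Einstein's photoelectric equation: KE_max = hf - φ

First, calculate the photon energy:
E_photon = hf = (6.626×10⁻³⁴ J·s)(7.208e+14 Hz)
E_photon = 2.9810 eV

Then, the maximum kinetic energy:
KE_max = E_photon - φ = 2.9810 eV - 1.76 eV = 1.2210 eV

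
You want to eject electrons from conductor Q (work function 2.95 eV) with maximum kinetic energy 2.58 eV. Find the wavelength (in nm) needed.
224.20 nm

From Einstein's equation: KE_max = hc/λ - φ

Rearranging for λ:
hc/λ = KE_max + φ
λ = hc/(KE_max + φ)

Required photon energy:
E_photon = KE_max + φ = 2.58 + 2.95 = 5.53 eV

Required wavelength:
λ = hc/E_photon = (6.626×10⁻³⁴)(3×10⁸) / (5.53 × 1.602×10⁻¹⁹)
λ = 224.20 nm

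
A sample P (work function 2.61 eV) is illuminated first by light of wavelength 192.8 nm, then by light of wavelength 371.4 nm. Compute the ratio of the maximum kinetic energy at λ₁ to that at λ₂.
5.2461

Using Einstein's equation: KE_max = hc/λ - φ

For λ₁ = 192.8 nm:
E₁ = hc/λ₁ = 6.4307 eV
KE₁ = E₁ - φ = 6.4307 - 2.61 = 3.8207 eV

For λ₂ = 371.4 nm:
E₂ = hc/λ₂ = 3.3383 eV
KE₂ = E₂ - φ = 3.3383 - 2.61 = 0.7283 eV

Ratio: KE₁/KE₂ = 3.8207/0.7283 = 5.2461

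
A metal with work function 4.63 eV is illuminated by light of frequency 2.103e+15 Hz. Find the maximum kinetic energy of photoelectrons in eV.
4.0673 eV

Using Einstein's photoelectric equation: KE_max = hf - φ

First, calculate the photon energy:
E_photon = hf = (6.626×10⁻³⁴ J·s)(2.103e+15 Hz)
E_photon = 8.6973 eV

Then, the maximum kinetic energy:
KE_max = E_photon - φ = 8.6973 eV - 4.63 eV = 4.0673 eV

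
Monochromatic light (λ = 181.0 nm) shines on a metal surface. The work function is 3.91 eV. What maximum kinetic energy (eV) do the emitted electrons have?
2.9400 eV

Using Einstein's photoelectric equation: KE_max = hf - φ = hc/λ - φ

First, calculate the photon energy:
E_photon = hc/λ = (6.626×10⁻³⁴ J·s)(3×10⁸ m/s) / (181.0×10⁻⁹ m)
E_photon = 6.8500 eV

Then, the maximum kinetic energy:
KE_max = E_photon - φ = 6.8500 eV - 3.91 eV = 2.9400 eV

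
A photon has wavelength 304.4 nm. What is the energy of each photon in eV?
4.0731 eV

Using E = hf = hc/λ:

E = hc/λ = (6.626×10⁻³⁴ J·s)(3×10⁸ m/s) / (304.4×10⁻⁹ m)
E = 4.0731 eV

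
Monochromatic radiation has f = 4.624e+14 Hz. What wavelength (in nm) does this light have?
648.34 nm

Using the wave equation: c = fλ

Solving for wavelength:
λ = c/f = (3×10⁸ m/s) / (4.624e+14 Hz)
λ = 648.34 nm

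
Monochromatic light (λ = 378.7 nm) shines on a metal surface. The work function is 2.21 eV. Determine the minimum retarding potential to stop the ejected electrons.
1.0639 V

The stopping potential V_s satisfies: eV_s = KE_max

First, find KE_max using Einstein's equation:
E_photon = hc/λ = 3.2739 eV
KE_max = E_photon - φ = 3.2739 - 2.21 = 1.0639 eV

Since eV_s = KE_max:
V_s = KE_max/e = 1.0639 V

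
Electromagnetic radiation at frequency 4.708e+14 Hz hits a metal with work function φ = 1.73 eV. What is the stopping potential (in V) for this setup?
0.2171 V

The stopping potential V_s satisfies: eV_s = KE_max

First, find KE_max using Einstein's equation:
E_photon = hf = (6.626×10⁻³⁴ J·s)(4.708e+14 Hz) = 1.9471 eV
KE_max = E_photon - φ = 1.9471 - 1.73 = 0.2171 eV

Since eV_s = KE_max:
V_s = KE_max/e = 0.2171 V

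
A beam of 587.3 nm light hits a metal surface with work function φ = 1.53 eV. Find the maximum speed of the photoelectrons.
4.5211e+05 m/s

First, find the maximum kinetic energy:
E_photon = hc/λ = 2.1111 eV
KE_max = E_photon - φ = 2.1111 - 1.53 = 0.5811 eV

Convert to Joules: KE_max = 0.5811 × 1.602×10⁻¹⁹ J = 9.3101e-20 J

Then use KE = ½mv² to find velocity:
v = √(2·KE/m) = √(2 × 9.3101e-20 J / 9.109e-31 kg)
v = 4.5211e+05 m/s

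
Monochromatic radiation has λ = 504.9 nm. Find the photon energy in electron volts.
2.4556 eV

Using E = hf = hc/λ:

E = hc/λ = (6.626×10⁻³⁴ J·s)(3×10⁸ m/s) / (504.9×10⁻⁹ m)
E = 2.4556 eV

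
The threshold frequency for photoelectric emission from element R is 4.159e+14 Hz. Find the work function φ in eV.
1.72 eV

At the threshold frequency, photon energy equals work function:
φ = hf₀

Calculating:
φ = (6.626×10⁻³⁴ J·s)(4.159e+14 Hz)
φ = 1.72 eV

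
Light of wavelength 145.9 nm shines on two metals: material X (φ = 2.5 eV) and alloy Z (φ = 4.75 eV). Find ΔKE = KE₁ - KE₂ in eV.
2.2500 eV

Using KE_max = hc/λ - φ for each metal:

Photon energy: E = hc/λ = 8.4979 eV

For material X (φ₁ = 2.5 eV):
KE₁ = E - φ₁ = 8.4979 - 2.5 = 5.9979 eV

For alloy Z (φ₂ = 4.75 eV):
KE₂ = E - φ₂ = 8.4979 - 4.75 = 3.7479 eV

Difference:
ΔKE = KE₁ - KE₂ = 5.9979 - 3.7479 = 2.2500 eV

Note: The difference equals the difference in work functions: 4.75 - 2.5 = 2.25 eV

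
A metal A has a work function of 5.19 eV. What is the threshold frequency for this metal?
1.2549e+15 Hz

The threshold frequency is when the photon energy equals the work function:
hf₀ = φ

Solving for f₀:
f₀ = φ/h = (5.19 eV × 1.602×10⁻¹⁹ J/eV) / (6.626×10⁻³⁴ J·s)
f₀ = 1.2549e+15 Hz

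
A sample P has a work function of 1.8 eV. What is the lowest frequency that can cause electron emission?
4.3524e+14 Hz

The threshold frequency is when the photon energy equals the work function:
hf₀ = φ

Solving for f₀:
f₀ = φ/h = (1.8 eV × 1.602×10⁻¹⁹ J/eV) / (6.626×10⁻³⁴ J·s)
f₀ = 4.3524e+14 Hz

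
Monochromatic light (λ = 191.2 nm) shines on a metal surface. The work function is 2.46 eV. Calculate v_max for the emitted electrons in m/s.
1.1898e+06 m/s

First, find the maximum kinetic energy:
E_photon = hc/λ = 6.4845 eV
KE_max = E_photon - φ = 6.4845 - 2.46 = 4.0245 eV

Convert to Joules: KE_max = 4.0245 × 1.602×10⁻¹⁹ J = 6.4480e-19 J

Then use KE = ½mv² to find velocity:
v = √(2·KE/m) = √(2 × 6.4480e-19 J / 9.109e-31 kg)
v = 1.1898e+06 m/s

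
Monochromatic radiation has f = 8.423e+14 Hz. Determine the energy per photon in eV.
3.4835 eV

Using E = hf:

E = hf = (6.626×10⁻³⁴ J·s)(8.423e+14 Hz)
E = 3.4835 eV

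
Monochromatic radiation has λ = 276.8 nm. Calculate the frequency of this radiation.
1.0831e+15 Hz

Using the wave equation: c = fλ

Solving for frequency:
f = c/λ = (3×10⁸ m/s) / (276.8×10⁻⁹ m)
f = 1.0831e+15 Hz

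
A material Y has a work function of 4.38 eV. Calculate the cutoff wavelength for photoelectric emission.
283.07 nm

The threshold wavelength is when the photon energy equals the work function:
hc/λ₀ = φ

Solving for λ₀:
λ₀ = hc/φ = (6.626×10⁻³⁴ J·s)(3×10⁸ m/s) / (4.38 eV × 1.602×10⁻¹⁹ J/eV)
λ₀ = 283.07 nm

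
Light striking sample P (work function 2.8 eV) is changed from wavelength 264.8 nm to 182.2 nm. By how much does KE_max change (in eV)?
2.1227 eV

Using Einstein's equation: KE_max = hc/λ - φ

For λ₁ = 264.8 nm:
KE₁ = hc/λ₁ - φ = 4.6822 - 2.8 = 1.8822 eV

For λ₂ = 182.2 nm:
KE₂ = hc/λ₂ - φ = 6.8048 - 2.8 = 4.0048 eV

Change in KE:
ΔKE = KE₂ - KE₁ = 4.0048 - 1.8822 = 2.1227 eV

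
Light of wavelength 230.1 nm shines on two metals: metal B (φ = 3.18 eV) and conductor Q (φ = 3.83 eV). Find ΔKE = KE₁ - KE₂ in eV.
0.6500 eV

Using KE_max = hc/λ - φ for each metal:

Photon energy: E = hc/λ = 5.3883 eV

For metal B (φ₁ = 3.18 eV):
KE₁ = E - φ₁ = 5.3883 - 3.18 = 2.2083 eV

For conductor Q (φ₂ = 3.83 eV):
KE₂ = E - φ₂ = 5.3883 - 3.83 = 1.5583 eV

Difference:
ΔKE = KE₁ - KE₂ = 2.2083 - 1.5583 = 0.6500 eV

Note: The difference equals the difference in work functions: 3.83 - 3.18 = 0.65 eV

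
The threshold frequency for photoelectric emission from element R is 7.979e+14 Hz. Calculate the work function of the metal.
3.30 eV

At the threshold frequency, photon energy equals work function:
φ = hf₀

Calculating:
φ = (6.626×10⁻³⁴ J·s)(7.979e+14 Hz)
φ = 3.30 eV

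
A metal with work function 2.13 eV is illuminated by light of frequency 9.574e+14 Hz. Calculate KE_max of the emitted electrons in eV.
1.8295 eV

Using Einstein's photoelectric equation: KE_max = hf - φ

First, calculate the photon energy:
E_photon = hf = (6.626×10⁻³⁴ J·s)(9.574e+14 Hz)
E_photon = 3.9595 eV

Then, the maximum kinetic energy:
KE_max = E_photon - φ = 3.9595 eV - 2.13 eV = 1.8295 eV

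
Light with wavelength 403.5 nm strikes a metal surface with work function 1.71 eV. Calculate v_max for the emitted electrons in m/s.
6.9235e+05 m/s

First, find the maximum kinetic energy:
E_photon = hc/λ = 3.0727 eV
KE_max = E_photon - φ = 3.0727 - 1.71 = 1.3627 eV

Convert to Joules: KE_max = 1.3627 × 1.602×10⁻¹⁹ J = 2.1833e-19 J

Then use KE = ½mv² to find velocity:
v = √(2·KE/m) = √(2 × 2.1833e-19 J / 9.109e-31 kg)
v = 6.9235e+05 m/s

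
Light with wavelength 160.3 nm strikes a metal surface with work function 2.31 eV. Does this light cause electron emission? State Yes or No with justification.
Yes

For photoemission, the photon energy must exceed the work function.

Photon energy: E = hc/λ = 7.7345 eV
Work function: φ = 2.31 eV

Since E_photon (7.7345 eV) > φ (2.31 eV), photoemission WILL occur.
The threshold wavelength is λ₀ = hc/φ = 536.7 nm.
Since 160.3 nm < 536.7 nm, the light has sufficient energy.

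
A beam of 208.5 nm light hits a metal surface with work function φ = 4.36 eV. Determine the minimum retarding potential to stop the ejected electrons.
1.5865 V

The stopping potential V_s satisfies: eV_s = KE_max

First, find KE_max using Einstein's equation:
E_photon = hc/λ = 5.9465 eV
KE_max = E_photon - φ = 5.9465 - 4.36 = 1.5865 eV

Since eV_s = KE_max:
V_s = KE_max/e = 1.5865 V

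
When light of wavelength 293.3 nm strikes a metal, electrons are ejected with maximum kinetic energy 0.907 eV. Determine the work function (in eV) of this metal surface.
3.32 eV

From Einstein's photoelectric equation: KE_max = hf - φ = hc/λ - φ

Rearranging for φ:
φ = hc/λ - KE_max

Calculate photon energy:
E_photon = hc/λ = 4.2272 eV

Therefore:
φ = 4.2272 - 0.907 = 3.32 eV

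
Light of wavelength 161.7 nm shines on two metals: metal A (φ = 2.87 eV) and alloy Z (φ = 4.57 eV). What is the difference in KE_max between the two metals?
1.7000 eV

Using KE_max = hc/λ - φ for each metal:

Photon energy: E = hc/λ = 7.6675 eV

For metal A (φ₁ = 2.87 eV):
KE₁ = E - φ₁ = 7.6675 - 2.87 = 4.7975 eV

For alloy Z (φ₂ = 4.57 eV):
KE₂ = E - φ₂ = 7.6675 - 4.57 = 3.0975 eV

Difference:
ΔKE = KE₁ - KE₂ = 4.7975 - 3.0975 = 1.7000 eV

Note: The difference equals the difference in work functions: 4.57 - 2.87 = 1.70 eV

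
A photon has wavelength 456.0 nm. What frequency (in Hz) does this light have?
6.5744e+14 Hz

Using the wave equation: c = fλ

Solving for frequency:
f = c/λ = (3×10⁸ m/s) / (456.0×10⁻⁹ m)
f = 6.5744e+14 Hz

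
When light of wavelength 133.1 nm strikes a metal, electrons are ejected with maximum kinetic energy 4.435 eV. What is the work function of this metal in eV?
4.88 eV

From Einstein's photoelectric equation: KE_max = hf - φ = hc/λ - φ

Rearranging for φ:
φ = hc/λ - KE_max

Calculate photon energy:
E_photon = hc/λ = 9.3151 eV

Therefore:
φ = 9.3151 - 4.435 = 4.88 eV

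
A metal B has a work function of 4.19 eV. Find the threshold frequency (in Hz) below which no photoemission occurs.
1.0131e+15 Hz

The threshold frequency is when the photon energy equals the work function:
hf₀ = φ

Solving for f₀:
f₀ = φ/h = (4.19 eV × 1.602×10⁻¹⁹ J/eV) / (6.626×10⁻³⁴ J·s)
f₀ = 1.0131e+15 Hz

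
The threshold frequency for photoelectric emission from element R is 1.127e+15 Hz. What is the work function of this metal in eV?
4.66 eV

At the threshold frequency, photon energy equals work function:
φ = hf₀

Calculating:
φ = (6.626×10⁻³⁴ J·s)(1.127e+15 Hz)
φ = 4.66 eV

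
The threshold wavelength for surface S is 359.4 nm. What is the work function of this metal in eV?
3.45 eV

At the threshold wavelength, photon energy equals work function:
φ = hc/λ₀

Calculating:
φ = (6.626×10⁻³⁴ J·s)(3×10⁸ m/s) / (359.4×10⁻⁹ m)
φ = 3.45 eV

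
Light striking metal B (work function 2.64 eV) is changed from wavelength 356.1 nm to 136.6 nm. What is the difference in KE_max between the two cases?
5.5947 eV

Using Einstein's equation: KE_max = hc/λ - φ

For λ₁ = 356.1 nm:
KE₁ = hc/λ₁ - φ = 3.4817 - 2.64 = 0.8417 eV

For λ₂ = 136.6 nm:
KE₂ = hc/λ₂ - φ = 9.0764 - 2.64 = 6.4364 eV

Change in KE:
ΔKE = KE₂ - KE₁ = 6.4364 - 0.8417 = 5.5947 eV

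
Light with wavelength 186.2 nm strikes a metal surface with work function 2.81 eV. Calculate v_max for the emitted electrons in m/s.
1.1635e+06 m/s

First, find the maximum kinetic energy:
E_photon = hc/λ = 6.6587 eV
KE_max = E_photon - φ = 6.6587 - 2.81 = 3.8487 eV

Convert to Joules: KE_max = 3.8487 × 1.602×10⁻¹⁹ J = 6.1662e-19 J

Then use KE = ½mv² to find velocity:
v = √(2·KE/m) = √(2 × 6.1662e-19 J / 9.109e-31 kg)
v = 1.1635e+06 m/s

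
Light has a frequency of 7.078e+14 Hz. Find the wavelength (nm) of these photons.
423.56 nm

Using the wave equation: c = fλ

Solving for wavelength:
λ = c/f = (3×10⁸ m/s) / (7.078e+14 Hz)
λ = 423.56 nm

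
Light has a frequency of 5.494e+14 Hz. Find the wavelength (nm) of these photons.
545.67 nm

Using the wave equation: c = fλ

Solving for wavelength:
λ = c/f = (3×10⁸ m/s) / (5.494e+14 Hz)
λ = 545.67 nm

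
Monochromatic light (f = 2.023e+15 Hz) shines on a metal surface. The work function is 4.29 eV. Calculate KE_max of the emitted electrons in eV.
4.0765 eV

Using Einstein's photoelectric equation: KE_max = hf - φ

First, calculate the photon energy:
E_photon = hf = (6.626×10⁻³⁴ J·s)(2.023e+15 Hz)
E_photon = 8.3665 eV

Then, the maximum kinetic energy:
KE_max = E_photon - φ = 8.3665 eV - 4.29 eV = 4.0765 eV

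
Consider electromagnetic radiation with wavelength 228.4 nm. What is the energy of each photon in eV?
5.4284 eV

Using E = hf = hc/λ:

E = hc/λ = (6.626×10⁻³⁴ J·s)(3×10⁸ m/s) / (228.4×10⁻⁹ m)
E = 5.4284 eV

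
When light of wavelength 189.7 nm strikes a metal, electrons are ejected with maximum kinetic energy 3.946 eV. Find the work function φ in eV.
2.59 eV

From Einstein's photoelectric equation: KE_max = hf - φ = hc/λ - φ

Rearranging for φ:
φ = hc/λ - KE_max

Calculate photon energy:
E_photon = hc/λ = 6.5358 eV

Therefore:
φ = 6.5358 - 3.946 = 2.59 eV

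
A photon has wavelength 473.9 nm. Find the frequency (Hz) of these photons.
6.3261e+14 Hz

Using the wave equation: c = fλ

Solving for frequency:
f = c/λ = (3×10⁸ m/s) / (473.9×10⁻⁹ m)
f = 6.3261e+14 Hz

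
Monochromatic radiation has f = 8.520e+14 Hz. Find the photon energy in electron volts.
3.5236 eV

Using E = hf:

E = hf = (6.626×10⁻³⁴ J·s)(8.520e+14 Hz)
E = 3.5236 eV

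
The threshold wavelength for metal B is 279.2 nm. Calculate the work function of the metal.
4.44 eV

At the threshold wavelength, photon energy equals work function:
φ = hc/λ₀

Calculating:
φ = (6.626×10⁻³⁴ J·s)(3×10⁸ m/s) / (279.2×10⁻⁹ m)
φ = 4.44 eV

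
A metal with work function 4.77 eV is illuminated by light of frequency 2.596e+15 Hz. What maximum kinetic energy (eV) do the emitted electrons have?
5.9662 eV

Using Einstein's photoelectric equation: KE_max = hf - φ

First, calculate the photon energy:
E_photon = hf = (6.626×10⁻³⁴ J·s)(2.596e+15 Hz)
E_photon = 10.7362 eV

Then, the maximum kinetic energy:
KE_max = E_photon - φ = 10.7362 eV - 4.77 eV = 5.9662 eV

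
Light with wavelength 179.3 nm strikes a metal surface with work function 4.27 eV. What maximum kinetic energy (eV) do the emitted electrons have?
2.6449 eV

Using Einstein's photoelectric equation: KE_max = hf - φ = hc/λ - φ

First, calculate the photon energy:
E_photon = hc/λ = (6.626×10⁻³⁴ J·s)(3×10⁸ m/s) / (179.3×10⁻⁹ m)
E_photon = 6.9149 eV

Then, the maximum kinetic energy:
KE_max = E_photon - φ = 6.9149 eV - 4.27 eV = 2.6449 eV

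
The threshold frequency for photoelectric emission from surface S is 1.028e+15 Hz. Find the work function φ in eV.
4.25 eV

At the threshold frequency, photon energy equals work function:
φ = hf₀

Calculating:
φ = (6.626×10⁻³⁴ J·s)(1.028e+15 Hz)
φ = 4.25 eV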